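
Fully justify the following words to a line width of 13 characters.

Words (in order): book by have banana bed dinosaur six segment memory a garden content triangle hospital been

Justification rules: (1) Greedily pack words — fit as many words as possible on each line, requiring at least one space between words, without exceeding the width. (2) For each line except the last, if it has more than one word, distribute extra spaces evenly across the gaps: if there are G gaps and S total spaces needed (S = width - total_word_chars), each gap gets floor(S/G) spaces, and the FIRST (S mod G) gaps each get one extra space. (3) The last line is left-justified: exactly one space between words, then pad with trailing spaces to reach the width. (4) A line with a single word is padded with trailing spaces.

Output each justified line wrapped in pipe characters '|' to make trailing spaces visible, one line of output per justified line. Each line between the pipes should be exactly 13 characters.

Line 1: ['book', 'by', 'have'] (min_width=12, slack=1)
Line 2: ['banana', 'bed'] (min_width=10, slack=3)
Line 3: ['dinosaur', 'six'] (min_width=12, slack=1)
Line 4: ['segment'] (min_width=7, slack=6)
Line 5: ['memory', 'a'] (min_width=8, slack=5)
Line 6: ['garden'] (min_width=6, slack=7)
Line 7: ['content'] (min_width=7, slack=6)
Line 8: ['triangle'] (min_width=8, slack=5)
Line 9: ['hospital', 'been'] (min_width=13, slack=0)

Answer: |book  by have|
|banana    bed|
|dinosaur  six|
|segment      |
|memory      a|
|garden       |
|content      |
|triangle     |
|hospital been|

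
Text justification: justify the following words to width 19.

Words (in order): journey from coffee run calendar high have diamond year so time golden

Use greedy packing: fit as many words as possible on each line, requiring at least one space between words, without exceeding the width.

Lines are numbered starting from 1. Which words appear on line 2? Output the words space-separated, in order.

Line 1: ['journey', 'from', 'coffee'] (min_width=19, slack=0)
Line 2: ['run', 'calendar', 'high'] (min_width=17, slack=2)
Line 3: ['have', 'diamond', 'year'] (min_width=17, slack=2)
Line 4: ['so', 'time', 'golden'] (min_width=14, slack=5)

Answer: run calendar high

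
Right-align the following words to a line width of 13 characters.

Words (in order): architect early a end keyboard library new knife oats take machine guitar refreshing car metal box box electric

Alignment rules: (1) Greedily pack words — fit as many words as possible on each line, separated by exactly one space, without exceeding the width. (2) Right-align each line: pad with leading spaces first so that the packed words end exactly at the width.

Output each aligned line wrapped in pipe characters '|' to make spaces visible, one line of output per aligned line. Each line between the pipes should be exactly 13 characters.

Line 1: ['architect'] (min_width=9, slack=4)
Line 2: ['early', 'a', 'end'] (min_width=11, slack=2)
Line 3: ['keyboard'] (min_width=8, slack=5)
Line 4: ['library', 'new'] (min_width=11, slack=2)
Line 5: ['knife', 'oats'] (min_width=10, slack=3)
Line 6: ['take', 'machine'] (min_width=12, slack=1)
Line 7: ['guitar'] (min_width=6, slack=7)
Line 8: ['refreshing'] (min_width=10, slack=3)
Line 9: ['car', 'metal', 'box'] (min_width=13, slack=0)
Line 10: ['box', 'electric'] (min_width=12, slack=1)

Answer: |    architect|
|  early a end|
|     keyboard|
|  library new|
|   knife oats|
| take machine|
|       guitar|
|   refreshing|
|car metal box|
| box electric|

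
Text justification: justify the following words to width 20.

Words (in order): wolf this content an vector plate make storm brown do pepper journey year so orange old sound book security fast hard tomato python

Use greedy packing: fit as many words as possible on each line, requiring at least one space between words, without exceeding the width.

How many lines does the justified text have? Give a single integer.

Answer: 7

Derivation:
Line 1: ['wolf', 'this', 'content', 'an'] (min_width=20, slack=0)
Line 2: ['vector', 'plate', 'make'] (min_width=17, slack=3)
Line 3: ['storm', 'brown', 'do'] (min_width=14, slack=6)
Line 4: ['pepper', 'journey', 'year'] (min_width=19, slack=1)
Line 5: ['so', 'orange', 'old', 'sound'] (min_width=19, slack=1)
Line 6: ['book', 'security', 'fast'] (min_width=18, slack=2)
Line 7: ['hard', 'tomato', 'python'] (min_width=18, slack=2)
Total lines: 7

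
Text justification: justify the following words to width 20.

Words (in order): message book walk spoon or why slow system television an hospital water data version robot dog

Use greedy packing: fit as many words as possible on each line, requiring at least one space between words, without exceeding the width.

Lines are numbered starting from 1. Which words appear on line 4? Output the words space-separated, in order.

Line 1: ['message', 'book', 'walk'] (min_width=17, slack=3)
Line 2: ['spoon', 'or', 'why', 'slow'] (min_width=17, slack=3)
Line 3: ['system', 'television', 'an'] (min_width=20, slack=0)
Line 4: ['hospital', 'water', 'data'] (min_width=19, slack=1)
Line 5: ['version', 'robot', 'dog'] (min_width=17, slack=3)

Answer: hospital water data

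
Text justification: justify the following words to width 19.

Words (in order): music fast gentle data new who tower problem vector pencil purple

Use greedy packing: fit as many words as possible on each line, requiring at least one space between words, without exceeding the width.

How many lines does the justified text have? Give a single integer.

Answer: 4

Derivation:
Line 1: ['music', 'fast', 'gentle'] (min_width=17, slack=2)
Line 2: ['data', 'new', 'who', 'tower'] (min_width=18, slack=1)
Line 3: ['problem', 'vector'] (min_width=14, slack=5)
Line 4: ['pencil', 'purple'] (min_width=13, slack=6)
Total lines: 4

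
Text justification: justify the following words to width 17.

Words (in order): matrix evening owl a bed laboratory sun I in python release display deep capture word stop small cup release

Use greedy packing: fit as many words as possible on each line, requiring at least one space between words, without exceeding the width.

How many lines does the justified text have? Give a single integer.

Answer: 7

Derivation:
Line 1: ['matrix', 'evening'] (min_width=14, slack=3)
Line 2: ['owl', 'a', 'bed'] (min_width=9, slack=8)
Line 3: ['laboratory', 'sun', 'I'] (min_width=16, slack=1)
Line 4: ['in', 'python', 'release'] (min_width=17, slack=0)
Line 5: ['display', 'deep'] (min_width=12, slack=5)
Line 6: ['capture', 'word', 'stop'] (min_width=17, slack=0)
Line 7: ['small', 'cup', 'release'] (min_width=17, slack=0)
Total lines: 7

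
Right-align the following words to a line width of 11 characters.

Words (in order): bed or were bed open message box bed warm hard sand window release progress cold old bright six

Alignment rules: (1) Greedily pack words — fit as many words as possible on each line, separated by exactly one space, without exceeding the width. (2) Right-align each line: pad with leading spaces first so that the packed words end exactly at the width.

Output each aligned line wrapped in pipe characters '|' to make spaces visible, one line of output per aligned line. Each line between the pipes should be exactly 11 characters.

Line 1: ['bed', 'or', 'were'] (min_width=11, slack=0)
Line 2: ['bed', 'open'] (min_width=8, slack=3)
Line 3: ['message', 'box'] (min_width=11, slack=0)
Line 4: ['bed', 'warm'] (min_width=8, slack=3)
Line 5: ['hard', 'sand'] (min_width=9, slack=2)
Line 6: ['window'] (min_width=6, slack=5)
Line 7: ['release'] (min_width=7, slack=4)
Line 8: ['progress'] (min_width=8, slack=3)
Line 9: ['cold', 'old'] (min_width=8, slack=3)
Line 10: ['bright', 'six'] (min_width=10, slack=1)

Answer: |bed or were|
|   bed open|
|message box|
|   bed warm|
|  hard sand|
|     window|
|    release|
|   progress|
|   cold old|
| bright six|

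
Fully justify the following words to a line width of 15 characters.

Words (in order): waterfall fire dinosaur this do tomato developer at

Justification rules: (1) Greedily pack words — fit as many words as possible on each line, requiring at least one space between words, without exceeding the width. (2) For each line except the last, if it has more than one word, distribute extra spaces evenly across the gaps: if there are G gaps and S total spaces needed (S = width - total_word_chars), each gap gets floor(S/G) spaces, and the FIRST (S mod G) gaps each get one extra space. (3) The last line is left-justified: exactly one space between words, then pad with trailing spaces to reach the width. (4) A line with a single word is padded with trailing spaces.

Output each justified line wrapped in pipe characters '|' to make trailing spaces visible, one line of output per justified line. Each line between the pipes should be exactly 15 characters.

Line 1: ['waterfall', 'fire'] (min_width=14, slack=1)
Line 2: ['dinosaur', 'this'] (min_width=13, slack=2)
Line 3: ['do', 'tomato'] (min_width=9, slack=6)
Line 4: ['developer', 'at'] (min_width=12, slack=3)

Answer: |waterfall  fire|
|dinosaur   this|
|do       tomato|
|developer at   |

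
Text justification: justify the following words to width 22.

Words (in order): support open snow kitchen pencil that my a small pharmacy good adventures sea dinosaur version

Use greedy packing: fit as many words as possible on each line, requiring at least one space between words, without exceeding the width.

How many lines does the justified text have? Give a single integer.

Line 1: ['support', 'open', 'snow'] (min_width=17, slack=5)
Line 2: ['kitchen', 'pencil', 'that', 'my'] (min_width=22, slack=0)
Line 3: ['a', 'small', 'pharmacy', 'good'] (min_width=21, slack=1)
Line 4: ['adventures', 'sea'] (min_width=14, slack=8)
Line 5: ['dinosaur', 'version'] (min_width=16, slack=6)
Total lines: 5

Answer: 5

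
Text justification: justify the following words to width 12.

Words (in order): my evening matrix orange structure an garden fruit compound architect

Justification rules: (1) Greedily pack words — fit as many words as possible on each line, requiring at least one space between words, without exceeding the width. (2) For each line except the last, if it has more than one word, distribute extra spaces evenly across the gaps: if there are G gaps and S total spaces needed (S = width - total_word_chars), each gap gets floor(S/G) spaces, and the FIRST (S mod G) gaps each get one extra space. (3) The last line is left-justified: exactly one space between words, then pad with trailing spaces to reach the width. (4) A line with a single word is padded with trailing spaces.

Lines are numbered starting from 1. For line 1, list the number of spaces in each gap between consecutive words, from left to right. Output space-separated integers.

Line 1: ['my', 'evening'] (min_width=10, slack=2)
Line 2: ['matrix'] (min_width=6, slack=6)
Line 3: ['orange'] (min_width=6, slack=6)
Line 4: ['structure', 'an'] (min_width=12, slack=0)
Line 5: ['garden', 'fruit'] (min_width=12, slack=0)
Line 6: ['compound'] (min_width=8, slack=4)
Line 7: ['architect'] (min_width=9, slack=3)

Answer: 3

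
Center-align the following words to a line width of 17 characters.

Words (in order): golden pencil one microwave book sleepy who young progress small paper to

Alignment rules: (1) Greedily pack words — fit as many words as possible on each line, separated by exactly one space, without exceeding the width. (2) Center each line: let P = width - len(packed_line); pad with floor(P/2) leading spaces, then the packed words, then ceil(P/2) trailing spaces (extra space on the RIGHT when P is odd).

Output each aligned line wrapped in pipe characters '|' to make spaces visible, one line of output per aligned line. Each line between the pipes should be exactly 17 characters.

Line 1: ['golden', 'pencil', 'one'] (min_width=17, slack=0)
Line 2: ['microwave', 'book'] (min_width=14, slack=3)
Line 3: ['sleepy', 'who', 'young'] (min_width=16, slack=1)
Line 4: ['progress', 'small'] (min_width=14, slack=3)
Line 5: ['paper', 'to'] (min_width=8, slack=9)

Answer: |golden pencil one|
| microwave book  |
|sleepy who young |
| progress small  |
|    paper to     |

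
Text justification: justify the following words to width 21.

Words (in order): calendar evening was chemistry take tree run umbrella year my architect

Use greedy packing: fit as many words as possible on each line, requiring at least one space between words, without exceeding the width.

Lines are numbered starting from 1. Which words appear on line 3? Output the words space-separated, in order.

Line 1: ['calendar', 'evening', 'was'] (min_width=20, slack=1)
Line 2: ['chemistry', 'take', 'tree'] (min_width=19, slack=2)
Line 3: ['run', 'umbrella', 'year', 'my'] (min_width=20, slack=1)
Line 4: ['architect'] (min_width=9, slack=12)

Answer: run umbrella year my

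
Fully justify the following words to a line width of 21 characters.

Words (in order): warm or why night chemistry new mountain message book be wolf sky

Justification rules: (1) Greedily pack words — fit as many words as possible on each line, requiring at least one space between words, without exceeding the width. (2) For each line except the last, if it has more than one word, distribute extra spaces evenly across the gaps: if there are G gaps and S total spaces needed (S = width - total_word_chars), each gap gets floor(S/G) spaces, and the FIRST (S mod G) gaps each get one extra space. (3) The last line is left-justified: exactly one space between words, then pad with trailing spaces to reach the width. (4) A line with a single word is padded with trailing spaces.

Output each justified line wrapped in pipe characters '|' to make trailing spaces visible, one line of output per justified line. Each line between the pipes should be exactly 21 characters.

Answer: |warm   or  why  night|
|chemistry         new|
|mountain message book|
|be wolf sky          |

Derivation:
Line 1: ['warm', 'or', 'why', 'night'] (min_width=17, slack=4)
Line 2: ['chemistry', 'new'] (min_width=13, slack=8)
Line 3: ['mountain', 'message', 'book'] (min_width=21, slack=0)
Line 4: ['be', 'wolf', 'sky'] (min_width=11, slack=10)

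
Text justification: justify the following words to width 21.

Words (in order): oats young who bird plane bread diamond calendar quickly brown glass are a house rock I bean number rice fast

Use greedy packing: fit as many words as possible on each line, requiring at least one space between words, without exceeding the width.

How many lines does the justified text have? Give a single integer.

Line 1: ['oats', 'young', 'who', 'bird'] (min_width=19, slack=2)
Line 2: ['plane', 'bread', 'diamond'] (min_width=19, slack=2)
Line 3: ['calendar', 'quickly'] (min_width=16, slack=5)
Line 4: ['brown', 'glass', 'are', 'a'] (min_width=17, slack=4)
Line 5: ['house', 'rock', 'I', 'bean'] (min_width=17, slack=4)
Line 6: ['number', 'rice', 'fast'] (min_width=16, slack=5)
Total lines: 6

Answer: 6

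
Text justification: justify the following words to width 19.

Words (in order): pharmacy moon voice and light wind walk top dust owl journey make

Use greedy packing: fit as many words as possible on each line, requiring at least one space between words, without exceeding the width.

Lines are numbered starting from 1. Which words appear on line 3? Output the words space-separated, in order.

Answer: top dust owl

Derivation:
Line 1: ['pharmacy', 'moon', 'voice'] (min_width=19, slack=0)
Line 2: ['and', 'light', 'wind', 'walk'] (min_width=19, slack=0)
Line 3: ['top', 'dust', 'owl'] (min_width=12, slack=7)
Line 4: ['journey', 'make'] (min_width=12, slack=7)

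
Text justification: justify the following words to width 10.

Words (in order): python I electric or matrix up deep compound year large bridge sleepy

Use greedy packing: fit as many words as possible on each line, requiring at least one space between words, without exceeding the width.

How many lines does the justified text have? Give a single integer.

Line 1: ['python', 'I'] (min_width=8, slack=2)
Line 2: ['electric'] (min_width=8, slack=2)
Line 3: ['or', 'matrix'] (min_width=9, slack=1)
Line 4: ['up', 'deep'] (min_width=7, slack=3)
Line 5: ['compound'] (min_width=8, slack=2)
Line 6: ['year', 'large'] (min_width=10, slack=0)
Line 7: ['bridge'] (min_width=6, slack=4)
Line 8: ['sleepy'] (min_width=6, slack=4)
Total lines: 8

Answer: 8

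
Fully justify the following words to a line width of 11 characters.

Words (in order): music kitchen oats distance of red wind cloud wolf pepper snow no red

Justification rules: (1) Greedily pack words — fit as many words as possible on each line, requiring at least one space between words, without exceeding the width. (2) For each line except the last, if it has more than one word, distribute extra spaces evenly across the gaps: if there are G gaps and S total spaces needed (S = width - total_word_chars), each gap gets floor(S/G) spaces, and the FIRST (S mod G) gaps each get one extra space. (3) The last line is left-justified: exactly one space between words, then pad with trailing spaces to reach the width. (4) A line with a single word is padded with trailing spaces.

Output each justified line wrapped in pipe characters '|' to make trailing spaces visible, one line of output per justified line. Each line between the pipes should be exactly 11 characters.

Line 1: ['music'] (min_width=5, slack=6)
Line 2: ['kitchen'] (min_width=7, slack=4)
Line 3: ['oats'] (min_width=4, slack=7)
Line 4: ['distance', 'of'] (min_width=11, slack=0)
Line 5: ['red', 'wind'] (min_width=8, slack=3)
Line 6: ['cloud', 'wolf'] (min_width=10, slack=1)
Line 7: ['pepper', 'snow'] (min_width=11, slack=0)
Line 8: ['no', 'red'] (min_width=6, slack=5)

Answer: |music      |
|kitchen    |
|oats       |
|distance of|
|red    wind|
|cloud  wolf|
|pepper snow|
|no red     |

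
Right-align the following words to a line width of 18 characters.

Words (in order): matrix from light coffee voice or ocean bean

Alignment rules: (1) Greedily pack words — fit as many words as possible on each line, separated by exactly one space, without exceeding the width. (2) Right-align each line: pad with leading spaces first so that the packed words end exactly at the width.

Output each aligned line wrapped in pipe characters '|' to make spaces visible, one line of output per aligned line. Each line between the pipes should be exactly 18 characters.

Line 1: ['matrix', 'from', 'light'] (min_width=17, slack=1)
Line 2: ['coffee', 'voice', 'or'] (min_width=15, slack=3)
Line 3: ['ocean', 'bean'] (min_width=10, slack=8)

Answer: | matrix from light|
|   coffee voice or|
|        ocean bean|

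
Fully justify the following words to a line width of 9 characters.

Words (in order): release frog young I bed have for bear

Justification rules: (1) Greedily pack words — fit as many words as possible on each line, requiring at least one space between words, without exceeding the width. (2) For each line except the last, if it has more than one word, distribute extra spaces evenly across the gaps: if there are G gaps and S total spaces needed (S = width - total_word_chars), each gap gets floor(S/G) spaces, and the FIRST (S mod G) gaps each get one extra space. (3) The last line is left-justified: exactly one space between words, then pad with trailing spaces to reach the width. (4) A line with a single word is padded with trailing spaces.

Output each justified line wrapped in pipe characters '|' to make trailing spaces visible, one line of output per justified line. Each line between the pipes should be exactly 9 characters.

Answer: |release  |
|frog     |
|young   I|
|bed  have|
|for bear |

Derivation:
Line 1: ['release'] (min_width=7, slack=2)
Line 2: ['frog'] (min_width=4, slack=5)
Line 3: ['young', 'I'] (min_width=7, slack=2)
Line 4: ['bed', 'have'] (min_width=8, slack=1)
Line 5: ['for', 'bear'] (min_width=8, slack=1)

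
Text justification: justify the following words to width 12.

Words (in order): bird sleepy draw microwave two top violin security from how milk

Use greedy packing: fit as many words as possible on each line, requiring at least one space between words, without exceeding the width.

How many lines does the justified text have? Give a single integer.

Answer: 8

Derivation:
Line 1: ['bird', 'sleepy'] (min_width=11, slack=1)
Line 2: ['draw'] (min_width=4, slack=8)
Line 3: ['microwave'] (min_width=9, slack=3)
Line 4: ['two', 'top'] (min_width=7, slack=5)
Line 5: ['violin'] (min_width=6, slack=6)
Line 6: ['security'] (min_width=8, slack=4)
Line 7: ['from', 'how'] (min_width=8, slack=4)
Line 8: ['milk'] (min_width=4, slack=8)
Total lines: 8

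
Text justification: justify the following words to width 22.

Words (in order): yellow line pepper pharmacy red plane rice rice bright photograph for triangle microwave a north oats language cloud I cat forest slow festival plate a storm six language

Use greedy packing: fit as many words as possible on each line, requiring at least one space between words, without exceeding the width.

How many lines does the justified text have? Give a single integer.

Answer: 9

Derivation:
Line 1: ['yellow', 'line', 'pepper'] (min_width=18, slack=4)
Line 2: ['pharmacy', 'red', 'plane'] (min_width=18, slack=4)
Line 3: ['rice', 'rice', 'bright'] (min_width=16, slack=6)
Line 4: ['photograph', 'for'] (min_width=14, slack=8)
Line 5: ['triangle', 'microwave', 'a'] (min_width=20, slack=2)
Line 6: ['north', 'oats', 'language'] (min_width=19, slack=3)
Line 7: ['cloud', 'I', 'cat', 'forest'] (min_width=18, slack=4)
Line 8: ['slow', 'festival', 'plate', 'a'] (min_width=21, slack=1)
Line 9: ['storm', 'six', 'language'] (min_width=18, slack=4)
Total lines: 9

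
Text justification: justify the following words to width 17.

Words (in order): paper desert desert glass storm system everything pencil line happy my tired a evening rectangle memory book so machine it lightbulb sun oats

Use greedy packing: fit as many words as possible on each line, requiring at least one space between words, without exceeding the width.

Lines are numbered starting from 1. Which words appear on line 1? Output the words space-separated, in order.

Answer: paper desert

Derivation:
Line 1: ['paper', 'desert'] (min_width=12, slack=5)
Line 2: ['desert', 'glass'] (min_width=12, slack=5)
Line 3: ['storm', 'system'] (min_width=12, slack=5)
Line 4: ['everything', 'pencil'] (min_width=17, slack=0)
Line 5: ['line', 'happy', 'my'] (min_width=13, slack=4)
Line 6: ['tired', 'a', 'evening'] (min_width=15, slack=2)
Line 7: ['rectangle', 'memory'] (min_width=16, slack=1)
Line 8: ['book', 'so', 'machine'] (min_width=15, slack=2)
Line 9: ['it', 'lightbulb', 'sun'] (min_width=16, slack=1)
Line 10: ['oats'] (min_width=4, slack=13)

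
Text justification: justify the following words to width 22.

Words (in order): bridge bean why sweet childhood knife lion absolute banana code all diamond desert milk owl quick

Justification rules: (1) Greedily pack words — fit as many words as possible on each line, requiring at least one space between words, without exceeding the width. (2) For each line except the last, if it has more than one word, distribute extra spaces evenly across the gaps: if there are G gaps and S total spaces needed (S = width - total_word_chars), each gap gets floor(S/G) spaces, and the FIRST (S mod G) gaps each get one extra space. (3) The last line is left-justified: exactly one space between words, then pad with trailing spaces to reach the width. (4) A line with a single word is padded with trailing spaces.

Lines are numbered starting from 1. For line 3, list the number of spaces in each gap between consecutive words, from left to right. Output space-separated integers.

Line 1: ['bridge', 'bean', 'why', 'sweet'] (min_width=21, slack=1)
Line 2: ['childhood', 'knife', 'lion'] (min_width=20, slack=2)
Line 3: ['absolute', 'banana', 'code'] (min_width=20, slack=2)
Line 4: ['all', 'diamond', 'desert'] (min_width=18, slack=4)
Line 5: ['milk', 'owl', 'quick'] (min_width=14, slack=8)

Answer: 2 2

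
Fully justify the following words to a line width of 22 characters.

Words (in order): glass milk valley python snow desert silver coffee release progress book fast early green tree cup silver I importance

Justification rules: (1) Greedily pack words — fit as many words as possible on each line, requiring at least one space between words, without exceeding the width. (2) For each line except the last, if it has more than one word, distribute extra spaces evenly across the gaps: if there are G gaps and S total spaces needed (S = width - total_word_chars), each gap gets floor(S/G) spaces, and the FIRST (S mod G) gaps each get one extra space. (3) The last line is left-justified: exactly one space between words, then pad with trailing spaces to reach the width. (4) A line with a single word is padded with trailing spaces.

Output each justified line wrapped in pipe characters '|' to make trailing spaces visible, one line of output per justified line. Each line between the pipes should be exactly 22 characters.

Line 1: ['glass', 'milk', 'valley'] (min_width=17, slack=5)
Line 2: ['python', 'snow', 'desert'] (min_width=18, slack=4)
Line 3: ['silver', 'coffee', 'release'] (min_width=21, slack=1)
Line 4: ['progress', 'book', 'fast'] (min_width=18, slack=4)
Line 5: ['early', 'green', 'tree', 'cup'] (min_width=20, slack=2)
Line 6: ['silver', 'I', 'importance'] (min_width=19, slack=3)

Answer: |glass    milk   valley|
|python   snow   desert|
|silver  coffee release|
|progress   book   fast|
|early  green  tree cup|
|silver I importance   |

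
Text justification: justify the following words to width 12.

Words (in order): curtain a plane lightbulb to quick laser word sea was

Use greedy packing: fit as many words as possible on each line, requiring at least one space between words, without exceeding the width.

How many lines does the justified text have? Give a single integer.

Line 1: ['curtain', 'a'] (min_width=9, slack=3)
Line 2: ['plane'] (min_width=5, slack=7)
Line 3: ['lightbulb', 'to'] (min_width=12, slack=0)
Line 4: ['quick', 'laser'] (min_width=11, slack=1)
Line 5: ['word', 'sea', 'was'] (min_width=12, slack=0)
Total lines: 5

Answer: 5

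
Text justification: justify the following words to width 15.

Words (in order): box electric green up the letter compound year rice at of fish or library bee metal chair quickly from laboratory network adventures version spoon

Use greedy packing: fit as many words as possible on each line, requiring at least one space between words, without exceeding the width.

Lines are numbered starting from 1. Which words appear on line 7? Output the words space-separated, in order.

Answer: quickly from

Derivation:
Line 1: ['box', 'electric'] (min_width=12, slack=3)
Line 2: ['green', 'up', 'the'] (min_width=12, slack=3)
Line 3: ['letter', 'compound'] (min_width=15, slack=0)
Line 4: ['year', 'rice', 'at', 'of'] (min_width=15, slack=0)
Line 5: ['fish', 'or', 'library'] (min_width=15, slack=0)
Line 6: ['bee', 'metal', 'chair'] (min_width=15, slack=0)
Line 7: ['quickly', 'from'] (min_width=12, slack=3)
Line 8: ['laboratory'] (min_width=10, slack=5)
Line 9: ['network'] (min_width=7, slack=8)
Line 10: ['adventures'] (min_width=10, slack=5)
Line 11: ['version', 'spoon'] (min_width=13, slack=2)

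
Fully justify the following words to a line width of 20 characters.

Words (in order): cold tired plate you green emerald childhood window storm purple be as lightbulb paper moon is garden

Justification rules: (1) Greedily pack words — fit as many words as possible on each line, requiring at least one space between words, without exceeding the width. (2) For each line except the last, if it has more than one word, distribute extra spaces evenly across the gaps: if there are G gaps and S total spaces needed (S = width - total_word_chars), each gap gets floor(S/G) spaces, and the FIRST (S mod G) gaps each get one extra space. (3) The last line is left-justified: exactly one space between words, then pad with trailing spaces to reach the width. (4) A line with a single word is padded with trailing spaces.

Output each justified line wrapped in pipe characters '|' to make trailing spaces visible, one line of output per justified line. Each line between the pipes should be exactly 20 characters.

Answer: |cold tired plate you|
|green        emerald|
|childhood     window|
|storm  purple  be as|
|lightbulb paper moon|
|is garden           |

Derivation:
Line 1: ['cold', 'tired', 'plate', 'you'] (min_width=20, slack=0)
Line 2: ['green', 'emerald'] (min_width=13, slack=7)
Line 3: ['childhood', 'window'] (min_width=16, slack=4)
Line 4: ['storm', 'purple', 'be', 'as'] (min_width=18, slack=2)
Line 5: ['lightbulb', 'paper', 'moon'] (min_width=20, slack=0)
Line 6: ['is', 'garden'] (min_width=9, slack=11)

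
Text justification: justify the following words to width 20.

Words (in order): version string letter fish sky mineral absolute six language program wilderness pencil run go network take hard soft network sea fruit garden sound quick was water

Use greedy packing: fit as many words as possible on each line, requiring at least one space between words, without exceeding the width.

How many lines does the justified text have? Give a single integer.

Answer: 10

Derivation:
Line 1: ['version', 'string'] (min_width=14, slack=6)
Line 2: ['letter', 'fish', 'sky'] (min_width=15, slack=5)
Line 3: ['mineral', 'absolute', 'six'] (min_width=20, slack=0)
Line 4: ['language', 'program'] (min_width=16, slack=4)
Line 5: ['wilderness', 'pencil'] (min_width=17, slack=3)
Line 6: ['run', 'go', 'network', 'take'] (min_width=19, slack=1)
Line 7: ['hard', 'soft', 'network'] (min_width=17, slack=3)
Line 8: ['sea', 'fruit', 'garden'] (min_width=16, slack=4)
Line 9: ['sound', 'quick', 'was'] (min_width=15, slack=5)
Line 10: ['water'] (min_width=5, slack=15)
Total lines: 10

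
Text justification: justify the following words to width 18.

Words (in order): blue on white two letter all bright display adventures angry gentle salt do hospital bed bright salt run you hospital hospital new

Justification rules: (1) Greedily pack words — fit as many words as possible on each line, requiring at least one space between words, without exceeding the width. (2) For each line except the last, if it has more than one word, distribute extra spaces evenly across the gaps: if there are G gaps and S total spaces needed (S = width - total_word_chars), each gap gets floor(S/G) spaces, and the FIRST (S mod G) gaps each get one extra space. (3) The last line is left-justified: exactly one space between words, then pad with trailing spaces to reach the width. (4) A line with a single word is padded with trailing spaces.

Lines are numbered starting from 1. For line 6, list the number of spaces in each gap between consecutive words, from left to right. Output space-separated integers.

Answer: 3 2

Derivation:
Line 1: ['blue', 'on', 'white', 'two'] (min_width=17, slack=1)
Line 2: ['letter', 'all', 'bright'] (min_width=17, slack=1)
Line 3: ['display', 'adventures'] (min_width=18, slack=0)
Line 4: ['angry', 'gentle', 'salt'] (min_width=17, slack=1)
Line 5: ['do', 'hospital', 'bed'] (min_width=15, slack=3)
Line 6: ['bright', 'salt', 'run'] (min_width=15, slack=3)
Line 7: ['you', 'hospital'] (min_width=12, slack=6)
Line 8: ['hospital', 'new'] (min_width=12, slack=6)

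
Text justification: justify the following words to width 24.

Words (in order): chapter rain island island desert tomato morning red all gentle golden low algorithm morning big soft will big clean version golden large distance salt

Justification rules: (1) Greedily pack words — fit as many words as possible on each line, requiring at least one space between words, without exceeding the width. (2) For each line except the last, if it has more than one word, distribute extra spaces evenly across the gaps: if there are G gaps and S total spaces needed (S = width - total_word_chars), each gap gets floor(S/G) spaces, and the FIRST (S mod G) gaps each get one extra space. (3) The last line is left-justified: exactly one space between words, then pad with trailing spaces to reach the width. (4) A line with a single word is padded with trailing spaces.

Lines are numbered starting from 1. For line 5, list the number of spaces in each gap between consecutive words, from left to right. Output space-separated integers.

Line 1: ['chapter', 'rain', 'island'] (min_width=19, slack=5)
Line 2: ['island', 'desert', 'tomato'] (min_width=20, slack=4)
Line 3: ['morning', 'red', 'all', 'gentle'] (min_width=22, slack=2)
Line 4: ['golden', 'low', 'algorithm'] (min_width=20, slack=4)
Line 5: ['morning', 'big', 'soft', 'will'] (min_width=21, slack=3)
Line 6: ['big', 'clean', 'version', 'golden'] (min_width=24, slack=0)
Line 7: ['large', 'distance', 'salt'] (min_width=19, slack=5)

Answer: 2 2 2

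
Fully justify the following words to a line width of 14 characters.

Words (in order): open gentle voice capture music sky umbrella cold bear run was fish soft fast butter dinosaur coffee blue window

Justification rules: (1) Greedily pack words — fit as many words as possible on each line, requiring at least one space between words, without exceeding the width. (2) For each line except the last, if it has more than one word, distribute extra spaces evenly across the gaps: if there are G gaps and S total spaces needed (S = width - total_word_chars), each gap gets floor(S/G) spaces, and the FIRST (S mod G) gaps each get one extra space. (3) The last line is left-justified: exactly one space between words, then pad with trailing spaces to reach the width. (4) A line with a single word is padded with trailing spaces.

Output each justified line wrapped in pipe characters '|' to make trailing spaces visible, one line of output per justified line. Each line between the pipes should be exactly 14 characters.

Line 1: ['open', 'gentle'] (min_width=11, slack=3)
Line 2: ['voice', 'capture'] (min_width=13, slack=1)
Line 3: ['music', 'sky'] (min_width=9, slack=5)
Line 4: ['umbrella', 'cold'] (min_width=13, slack=1)
Line 5: ['bear', 'run', 'was'] (min_width=12, slack=2)
Line 6: ['fish', 'soft', 'fast'] (min_width=14, slack=0)
Line 7: ['butter'] (min_width=6, slack=8)
Line 8: ['dinosaur'] (min_width=8, slack=6)
Line 9: ['coffee', 'blue'] (min_width=11, slack=3)
Line 10: ['window'] (min_width=6, slack=8)

Answer: |open    gentle|
|voice  capture|
|music      sky|
|umbrella  cold|
|bear  run  was|
|fish soft fast|
|butter        |
|dinosaur      |
|coffee    blue|
|window        |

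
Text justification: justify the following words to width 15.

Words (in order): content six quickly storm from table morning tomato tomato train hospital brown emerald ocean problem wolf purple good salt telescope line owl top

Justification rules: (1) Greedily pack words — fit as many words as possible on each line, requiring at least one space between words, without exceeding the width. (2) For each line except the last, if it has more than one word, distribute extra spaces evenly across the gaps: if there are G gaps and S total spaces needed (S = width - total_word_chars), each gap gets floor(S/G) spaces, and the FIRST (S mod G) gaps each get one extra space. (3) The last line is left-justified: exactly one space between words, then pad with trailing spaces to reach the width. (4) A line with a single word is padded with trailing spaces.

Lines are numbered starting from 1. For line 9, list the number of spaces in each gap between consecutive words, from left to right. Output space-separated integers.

Line 1: ['content', 'six'] (min_width=11, slack=4)
Line 2: ['quickly', 'storm'] (min_width=13, slack=2)
Line 3: ['from', 'table'] (min_width=10, slack=5)
Line 4: ['morning', 'tomato'] (min_width=14, slack=1)
Line 5: ['tomato', 'train'] (min_width=12, slack=3)
Line 6: ['hospital', 'brown'] (min_width=14, slack=1)
Line 7: ['emerald', 'ocean'] (min_width=13, slack=2)
Line 8: ['problem', 'wolf'] (min_width=12, slack=3)
Line 9: ['purple', 'good'] (min_width=11, slack=4)
Line 10: ['salt', 'telescope'] (min_width=14, slack=1)
Line 11: ['line', 'owl', 'top'] (min_width=12, slack=3)

Answer: 5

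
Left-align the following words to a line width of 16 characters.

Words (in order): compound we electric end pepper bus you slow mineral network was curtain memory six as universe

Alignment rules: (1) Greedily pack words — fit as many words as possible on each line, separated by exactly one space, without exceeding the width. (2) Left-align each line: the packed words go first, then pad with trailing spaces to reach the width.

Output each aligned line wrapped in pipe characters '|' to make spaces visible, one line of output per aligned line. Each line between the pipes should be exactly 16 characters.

Answer: |compound we     |
|electric end    |
|pepper bus you  |
|slow mineral    |
|network was     |
|curtain memory  |
|six as universe |

Derivation:
Line 1: ['compound', 'we'] (min_width=11, slack=5)
Line 2: ['electric', 'end'] (min_width=12, slack=4)
Line 3: ['pepper', 'bus', 'you'] (min_width=14, slack=2)
Line 4: ['slow', 'mineral'] (min_width=12, slack=4)
Line 5: ['network', 'was'] (min_width=11, slack=5)
Line 6: ['curtain', 'memory'] (min_width=14, slack=2)
Line 7: ['six', 'as', 'universe'] (min_width=15, slack=1)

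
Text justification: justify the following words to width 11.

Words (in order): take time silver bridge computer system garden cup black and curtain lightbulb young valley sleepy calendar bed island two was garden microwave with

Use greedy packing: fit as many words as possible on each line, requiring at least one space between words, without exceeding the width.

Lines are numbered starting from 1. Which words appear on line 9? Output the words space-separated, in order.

Line 1: ['take', 'time'] (min_width=9, slack=2)
Line 2: ['silver'] (min_width=6, slack=5)
Line 3: ['bridge'] (min_width=6, slack=5)
Line 4: ['computer'] (min_width=8, slack=3)
Line 5: ['system'] (min_width=6, slack=5)
Line 6: ['garden', 'cup'] (min_width=10, slack=1)
Line 7: ['black', 'and'] (min_width=9, slack=2)
Line 8: ['curtain'] (min_width=7, slack=4)
Line 9: ['lightbulb'] (min_width=9, slack=2)
Line 10: ['young'] (min_width=5, slack=6)
Line 11: ['valley'] (min_width=6, slack=5)
Line 12: ['sleepy'] (min_width=6, slack=5)
Line 13: ['calendar'] (min_width=8, slack=3)
Line 14: ['bed', 'island'] (min_width=10, slack=1)
Line 15: ['two', 'was'] (min_width=7, slack=4)
Line 16: ['garden'] (min_width=6, slack=5)
Line 17: ['microwave'] (min_width=9, slack=2)
Line 18: ['with'] (min_width=4, slack=7)

Answer: lightbulb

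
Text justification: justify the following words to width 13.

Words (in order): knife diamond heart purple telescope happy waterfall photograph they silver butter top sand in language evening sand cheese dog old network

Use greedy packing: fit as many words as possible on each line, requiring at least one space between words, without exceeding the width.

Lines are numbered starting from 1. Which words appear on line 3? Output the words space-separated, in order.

Answer: telescope

Derivation:
Line 1: ['knife', 'diamond'] (min_width=13, slack=0)
Line 2: ['heart', 'purple'] (min_width=12, slack=1)
Line 3: ['telescope'] (min_width=9, slack=4)
Line 4: ['happy'] (min_width=5, slack=8)
Line 5: ['waterfall'] (min_width=9, slack=4)
Line 6: ['photograph'] (min_width=10, slack=3)
Line 7: ['they', 'silver'] (min_width=11, slack=2)
Line 8: ['butter', 'top'] (min_width=10, slack=3)
Line 9: ['sand', 'in'] (min_width=7, slack=6)
Line 10: ['language'] (min_width=8, slack=5)
Line 11: ['evening', 'sand'] (min_width=12, slack=1)
Line 12: ['cheese', 'dog'] (min_width=10, slack=3)
Line 13: ['old', 'network'] (min_width=11, slack=2)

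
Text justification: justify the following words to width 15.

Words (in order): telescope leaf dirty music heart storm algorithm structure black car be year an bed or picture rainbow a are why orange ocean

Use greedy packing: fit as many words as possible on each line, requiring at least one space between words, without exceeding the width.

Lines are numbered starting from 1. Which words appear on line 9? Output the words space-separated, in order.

Answer: why orange

Derivation:
Line 1: ['telescope', 'leaf'] (min_width=14, slack=1)
Line 2: ['dirty', 'music'] (min_width=11, slack=4)
Line 3: ['heart', 'storm'] (min_width=11, slack=4)
Line 4: ['algorithm'] (min_width=9, slack=6)
Line 5: ['structure', 'black'] (min_width=15, slack=0)
Line 6: ['car', 'be', 'year', 'an'] (min_width=14, slack=1)
Line 7: ['bed', 'or', 'picture'] (min_width=14, slack=1)
Line 8: ['rainbow', 'a', 'are'] (min_width=13, slack=2)
Line 9: ['why', 'orange'] (min_width=10, slack=5)
Line 10: ['ocean'] (min_width=5, slack=10)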